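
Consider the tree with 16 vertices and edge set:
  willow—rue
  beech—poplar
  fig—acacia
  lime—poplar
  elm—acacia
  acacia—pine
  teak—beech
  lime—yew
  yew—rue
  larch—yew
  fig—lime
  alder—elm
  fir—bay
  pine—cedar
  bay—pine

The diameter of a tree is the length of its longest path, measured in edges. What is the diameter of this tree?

8

Starting from fir, a farthest node is willow at distance 8.
One longest path: fir-bay-pine-acacia-fig-lime-yew-rue-willow.
So the diameter is 8.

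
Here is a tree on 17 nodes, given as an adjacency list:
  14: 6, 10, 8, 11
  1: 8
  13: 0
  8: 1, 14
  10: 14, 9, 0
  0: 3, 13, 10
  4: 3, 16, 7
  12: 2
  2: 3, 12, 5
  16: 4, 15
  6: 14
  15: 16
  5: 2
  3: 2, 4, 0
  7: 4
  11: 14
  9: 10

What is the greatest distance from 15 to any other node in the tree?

The node farthest from 15 is 1, via 15-16-4-3-0-10-14-8-1 — 8 edges.

8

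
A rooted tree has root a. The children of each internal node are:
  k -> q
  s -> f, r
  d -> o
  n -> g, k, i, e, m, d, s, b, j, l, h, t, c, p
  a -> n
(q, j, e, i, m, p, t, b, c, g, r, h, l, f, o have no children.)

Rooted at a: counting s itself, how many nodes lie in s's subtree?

3

Descendants of s (including itself): s, f, r. That's 3.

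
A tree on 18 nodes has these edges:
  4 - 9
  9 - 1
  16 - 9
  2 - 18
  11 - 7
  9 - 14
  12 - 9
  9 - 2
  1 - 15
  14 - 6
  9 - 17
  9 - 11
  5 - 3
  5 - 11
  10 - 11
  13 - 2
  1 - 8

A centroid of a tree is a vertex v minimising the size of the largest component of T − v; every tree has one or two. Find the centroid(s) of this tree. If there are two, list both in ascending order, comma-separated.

9

Delete 9: the remaining components have sizes 5, 3, 3, 2, 1, 1, 1, 1. Max 5 ≤ 9, so 9 is a centroid.
No neighbour of 9 does as well, so 9 is the unique centroid.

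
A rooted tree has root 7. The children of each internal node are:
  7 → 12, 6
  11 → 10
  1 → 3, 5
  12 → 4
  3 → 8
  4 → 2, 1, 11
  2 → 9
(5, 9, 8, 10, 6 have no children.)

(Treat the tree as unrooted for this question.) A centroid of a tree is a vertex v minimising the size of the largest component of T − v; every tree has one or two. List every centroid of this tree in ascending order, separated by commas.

Removing 4 splits the tree into components of sizes 4, 3, 2, 2; the largest is 4 ≤ ⌊12/2⌋ = 6.
No neighbour of 4 does as well, so 4 is the unique centroid.

4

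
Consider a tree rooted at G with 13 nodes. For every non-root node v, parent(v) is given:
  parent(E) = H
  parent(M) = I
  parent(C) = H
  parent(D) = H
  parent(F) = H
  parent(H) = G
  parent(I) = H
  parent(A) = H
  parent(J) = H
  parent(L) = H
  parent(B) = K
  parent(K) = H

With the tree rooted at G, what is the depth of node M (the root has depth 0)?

3

G–H–I–M — 3 edges.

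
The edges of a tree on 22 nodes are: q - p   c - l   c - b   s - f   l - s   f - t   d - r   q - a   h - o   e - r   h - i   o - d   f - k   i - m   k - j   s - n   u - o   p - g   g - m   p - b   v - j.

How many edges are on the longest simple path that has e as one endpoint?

16

The node farthest from e is v, via e – r – d – o – h – i – m – g – p – b – c – l – s – f – k – j – v — 16 edges.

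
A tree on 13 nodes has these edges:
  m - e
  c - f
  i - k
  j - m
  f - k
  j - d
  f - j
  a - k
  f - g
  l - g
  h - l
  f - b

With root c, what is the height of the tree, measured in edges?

4

The longest root-to-leaf path is c-f-g-l-h (4 edges).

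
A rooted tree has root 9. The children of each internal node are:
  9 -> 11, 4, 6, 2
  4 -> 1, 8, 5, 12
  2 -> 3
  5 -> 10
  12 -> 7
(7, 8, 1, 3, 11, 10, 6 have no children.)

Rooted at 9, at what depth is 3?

Climbing from 3 to the root: 3 – 2 – 9. That's 2 steps.

2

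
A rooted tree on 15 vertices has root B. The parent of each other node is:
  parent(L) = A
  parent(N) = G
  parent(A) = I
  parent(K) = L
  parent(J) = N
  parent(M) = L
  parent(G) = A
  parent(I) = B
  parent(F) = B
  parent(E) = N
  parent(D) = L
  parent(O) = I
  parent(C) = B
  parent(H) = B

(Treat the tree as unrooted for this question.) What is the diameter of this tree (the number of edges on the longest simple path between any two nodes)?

Starting from J, a farthest node is F at distance 6.
One longest path: J - N - G - A - I - B - F.
So the diameter is 6.

6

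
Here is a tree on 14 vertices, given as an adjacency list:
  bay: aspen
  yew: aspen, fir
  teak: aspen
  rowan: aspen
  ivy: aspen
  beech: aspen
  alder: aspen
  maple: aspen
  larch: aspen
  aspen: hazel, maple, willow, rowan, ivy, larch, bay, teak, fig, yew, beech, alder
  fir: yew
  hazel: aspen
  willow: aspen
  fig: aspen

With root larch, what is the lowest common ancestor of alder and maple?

aspen

Ancestors of alder (toward the root): alder, aspen, larch.
Ancestors of maple: maple, aspen, larch.
The deepest node appearing in both lists is aspen.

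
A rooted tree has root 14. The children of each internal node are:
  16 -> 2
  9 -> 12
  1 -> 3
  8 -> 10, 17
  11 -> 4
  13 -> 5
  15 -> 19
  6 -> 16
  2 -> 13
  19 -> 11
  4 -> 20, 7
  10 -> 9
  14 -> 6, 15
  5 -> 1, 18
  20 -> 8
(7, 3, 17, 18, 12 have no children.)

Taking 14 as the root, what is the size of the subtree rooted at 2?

6

The subtree rooted at 2 contains: 2, 13, 5, 1, 18, 3 — 6 nodes.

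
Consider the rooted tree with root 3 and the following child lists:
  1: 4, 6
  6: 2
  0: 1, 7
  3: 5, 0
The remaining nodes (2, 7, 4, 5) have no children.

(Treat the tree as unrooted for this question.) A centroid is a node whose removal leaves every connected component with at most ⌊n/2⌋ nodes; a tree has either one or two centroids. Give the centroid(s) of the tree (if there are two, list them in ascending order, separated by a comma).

0, 1

If 1 is removed the pieces have sizes 4, 2, 1, all ≤ ⌊8/2⌋ = 4.
0 is adjacent to 1 and is also a centroid (the largest component after removing it is likewise 4).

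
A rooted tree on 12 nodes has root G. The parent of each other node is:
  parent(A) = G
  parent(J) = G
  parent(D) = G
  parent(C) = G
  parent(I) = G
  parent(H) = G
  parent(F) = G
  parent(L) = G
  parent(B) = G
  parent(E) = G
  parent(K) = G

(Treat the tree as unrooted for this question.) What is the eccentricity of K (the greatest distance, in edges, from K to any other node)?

2

A farthest node from K is B (L, H, E, I, A, J, D, F, C also at distance 2).
The path K – G – B has 2 edges.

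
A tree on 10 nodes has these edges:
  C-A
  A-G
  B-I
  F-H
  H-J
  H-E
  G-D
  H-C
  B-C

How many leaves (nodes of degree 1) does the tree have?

Exactly 5 nodes have a single neighbour: D, E, F, I, J.

5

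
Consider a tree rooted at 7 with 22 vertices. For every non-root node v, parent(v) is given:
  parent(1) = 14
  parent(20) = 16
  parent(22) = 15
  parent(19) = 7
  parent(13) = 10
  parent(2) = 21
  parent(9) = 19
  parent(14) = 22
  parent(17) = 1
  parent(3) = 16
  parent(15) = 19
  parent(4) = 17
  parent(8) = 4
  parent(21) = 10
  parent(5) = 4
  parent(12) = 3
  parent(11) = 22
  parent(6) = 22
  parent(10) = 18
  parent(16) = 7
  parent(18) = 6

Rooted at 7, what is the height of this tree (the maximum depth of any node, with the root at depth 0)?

8

A deepest node is 2, reached by 7–19–15–22–6–18–10–21–2.
That path has 8 edges, so the height is 8.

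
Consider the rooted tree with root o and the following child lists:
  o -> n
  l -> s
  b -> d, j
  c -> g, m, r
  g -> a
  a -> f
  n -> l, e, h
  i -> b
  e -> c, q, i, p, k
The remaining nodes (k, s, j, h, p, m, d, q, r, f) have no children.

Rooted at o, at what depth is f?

Path from o to f: o → n → e → c → g → a → f, which has 6 edges.

6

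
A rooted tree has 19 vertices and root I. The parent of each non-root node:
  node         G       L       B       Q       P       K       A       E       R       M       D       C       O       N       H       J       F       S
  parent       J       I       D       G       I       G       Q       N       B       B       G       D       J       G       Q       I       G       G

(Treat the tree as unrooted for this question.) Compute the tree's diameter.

6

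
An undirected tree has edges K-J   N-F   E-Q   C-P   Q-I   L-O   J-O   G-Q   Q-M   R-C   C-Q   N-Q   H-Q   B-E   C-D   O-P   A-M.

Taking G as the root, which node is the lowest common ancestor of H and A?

Q

Path H→root: H Q G; path A→root: A M Q G.
First common node: Q.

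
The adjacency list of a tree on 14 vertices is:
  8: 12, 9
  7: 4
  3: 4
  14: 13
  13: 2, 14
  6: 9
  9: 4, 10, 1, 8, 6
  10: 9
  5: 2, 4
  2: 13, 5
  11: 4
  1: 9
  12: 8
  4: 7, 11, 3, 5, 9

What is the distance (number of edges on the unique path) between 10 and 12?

The path is 10–9–8–12, which has 3 edges.

3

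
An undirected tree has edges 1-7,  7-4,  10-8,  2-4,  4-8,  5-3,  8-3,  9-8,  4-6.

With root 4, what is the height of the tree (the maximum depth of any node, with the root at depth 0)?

3

The longest root-to-leaf path is 4 – 8 – 3 – 5 (3 edges).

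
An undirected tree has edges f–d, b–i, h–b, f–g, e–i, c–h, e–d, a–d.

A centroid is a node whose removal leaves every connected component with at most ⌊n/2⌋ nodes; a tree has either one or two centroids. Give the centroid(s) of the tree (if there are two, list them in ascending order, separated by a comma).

If e is removed the pieces have sizes 4, 4, all ≤ ⌊9/2⌋ = 4.
Every other node leaves some component of size > 4, so the centroid is unique.

e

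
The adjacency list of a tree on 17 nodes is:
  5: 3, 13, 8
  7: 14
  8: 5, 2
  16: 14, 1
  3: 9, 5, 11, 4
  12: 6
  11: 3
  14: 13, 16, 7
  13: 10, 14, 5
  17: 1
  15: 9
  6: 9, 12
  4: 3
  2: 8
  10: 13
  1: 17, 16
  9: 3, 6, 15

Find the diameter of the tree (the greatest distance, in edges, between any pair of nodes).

Starting from 12, a farthest node is 17 at distance 9.
One longest path: 12-6-9-3-5-13-14-16-1-17.
So the diameter is 9.

9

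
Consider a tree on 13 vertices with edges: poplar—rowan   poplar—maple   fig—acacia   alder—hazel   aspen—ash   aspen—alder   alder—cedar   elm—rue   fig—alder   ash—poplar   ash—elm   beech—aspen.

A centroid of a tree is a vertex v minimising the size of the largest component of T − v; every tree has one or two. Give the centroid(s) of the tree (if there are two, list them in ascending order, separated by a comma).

Removing aspen splits the tree into components of sizes 6, 5, 1; the largest is 6 ≤ ⌊13/2⌋ = 6.
Every other node leaves some component of size > 6, so the centroid is unique.

aspen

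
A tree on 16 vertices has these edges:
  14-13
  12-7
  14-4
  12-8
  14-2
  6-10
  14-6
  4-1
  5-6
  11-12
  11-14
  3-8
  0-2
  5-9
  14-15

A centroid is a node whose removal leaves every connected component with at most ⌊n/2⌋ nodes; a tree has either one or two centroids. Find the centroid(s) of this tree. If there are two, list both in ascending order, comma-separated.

If 14 is removed the pieces have sizes 5, 4, 2, 2, 1, 1, all ≤ ⌊16/2⌋ = 8.
Every other node leaves some component of size > 8, so the centroid is unique.

14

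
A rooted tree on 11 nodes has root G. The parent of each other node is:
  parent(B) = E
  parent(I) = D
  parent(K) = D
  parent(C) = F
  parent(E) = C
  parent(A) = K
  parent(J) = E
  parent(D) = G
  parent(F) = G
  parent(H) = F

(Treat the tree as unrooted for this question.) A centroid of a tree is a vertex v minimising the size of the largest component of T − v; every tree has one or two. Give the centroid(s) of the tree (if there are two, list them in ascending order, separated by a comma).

Delete F: the remaining components have sizes 5, 4, 1. Max 5 ≤ 5, so F is a centroid.
No neighbour of F does as well, so F is the unique centroid.

F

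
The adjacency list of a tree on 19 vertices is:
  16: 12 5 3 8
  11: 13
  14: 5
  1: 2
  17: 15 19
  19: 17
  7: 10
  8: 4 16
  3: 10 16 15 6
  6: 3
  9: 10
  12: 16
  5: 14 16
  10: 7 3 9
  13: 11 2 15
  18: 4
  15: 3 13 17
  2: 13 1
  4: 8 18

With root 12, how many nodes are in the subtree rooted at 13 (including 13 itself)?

The subtree rooted at 13 contains: 13, 2, 11, 1 — 4 nodes.

4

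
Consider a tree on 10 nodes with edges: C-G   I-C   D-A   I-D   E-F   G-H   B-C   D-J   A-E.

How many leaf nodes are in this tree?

The leaves are B, F, H, J.
That is 4 leaves.

4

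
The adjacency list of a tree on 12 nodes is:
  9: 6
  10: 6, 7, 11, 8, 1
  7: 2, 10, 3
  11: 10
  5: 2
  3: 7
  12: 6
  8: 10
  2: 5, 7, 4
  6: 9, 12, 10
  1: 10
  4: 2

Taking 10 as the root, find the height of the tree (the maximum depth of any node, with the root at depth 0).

3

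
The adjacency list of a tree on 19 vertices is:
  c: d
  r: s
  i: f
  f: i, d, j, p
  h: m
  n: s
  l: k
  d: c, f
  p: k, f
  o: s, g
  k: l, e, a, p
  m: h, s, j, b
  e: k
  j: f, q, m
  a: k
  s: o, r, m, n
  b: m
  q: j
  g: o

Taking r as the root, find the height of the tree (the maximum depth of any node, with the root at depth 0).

A deepest node is l, reached by r → s → m → j → f → p → k → l.
That path has 7 edges, so the height is 7.

7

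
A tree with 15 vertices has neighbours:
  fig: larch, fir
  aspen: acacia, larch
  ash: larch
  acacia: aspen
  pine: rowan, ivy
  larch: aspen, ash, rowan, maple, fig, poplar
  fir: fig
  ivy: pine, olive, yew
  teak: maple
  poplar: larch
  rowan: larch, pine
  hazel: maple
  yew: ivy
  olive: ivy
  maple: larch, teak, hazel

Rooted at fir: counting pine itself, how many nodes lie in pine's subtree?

pine's subtree: {pine, ivy, olive, yew}, size 4.

4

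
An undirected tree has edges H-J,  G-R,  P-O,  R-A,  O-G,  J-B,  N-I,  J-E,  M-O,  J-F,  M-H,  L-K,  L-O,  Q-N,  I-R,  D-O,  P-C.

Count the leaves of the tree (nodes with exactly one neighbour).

8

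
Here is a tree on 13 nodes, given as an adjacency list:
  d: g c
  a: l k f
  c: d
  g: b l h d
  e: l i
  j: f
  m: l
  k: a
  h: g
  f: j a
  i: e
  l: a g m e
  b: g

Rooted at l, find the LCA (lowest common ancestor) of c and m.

l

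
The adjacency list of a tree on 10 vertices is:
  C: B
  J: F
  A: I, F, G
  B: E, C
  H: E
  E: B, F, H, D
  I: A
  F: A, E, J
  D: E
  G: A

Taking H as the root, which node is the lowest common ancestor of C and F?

Ancestors of C (toward the root): C, B, E, H.
Ancestors of F: F, E, H.
The deepest node appearing in both lists is E.

E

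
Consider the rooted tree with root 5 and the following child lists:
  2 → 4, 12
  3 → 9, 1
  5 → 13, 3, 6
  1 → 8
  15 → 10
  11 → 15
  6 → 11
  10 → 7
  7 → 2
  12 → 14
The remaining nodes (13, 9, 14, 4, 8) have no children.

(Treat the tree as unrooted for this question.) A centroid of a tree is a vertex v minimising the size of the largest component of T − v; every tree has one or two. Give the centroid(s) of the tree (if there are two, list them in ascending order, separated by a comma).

11

If 11 is removed the pieces have sizes 7, 7, all ≤ ⌊15/2⌋ = 7.
No neighbour of 11 does as well, so 11 is the unique centroid.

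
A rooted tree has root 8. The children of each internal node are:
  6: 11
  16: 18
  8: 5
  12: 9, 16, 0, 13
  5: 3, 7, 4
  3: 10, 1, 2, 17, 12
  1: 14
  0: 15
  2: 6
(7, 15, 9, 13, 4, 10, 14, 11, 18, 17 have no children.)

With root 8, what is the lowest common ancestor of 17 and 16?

17's ancestor chain is 17, 3, 5, 8 and 16's is 16, 12, 3, 5, 8; they first meet at 3.

3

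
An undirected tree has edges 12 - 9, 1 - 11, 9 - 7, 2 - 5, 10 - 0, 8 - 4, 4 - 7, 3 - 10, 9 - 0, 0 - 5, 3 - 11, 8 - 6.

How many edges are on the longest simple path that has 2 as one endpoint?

The node farthest from 2 is 6, via 2 – 5 – 0 – 9 – 7 – 4 – 8 – 6 — 7 edges.

7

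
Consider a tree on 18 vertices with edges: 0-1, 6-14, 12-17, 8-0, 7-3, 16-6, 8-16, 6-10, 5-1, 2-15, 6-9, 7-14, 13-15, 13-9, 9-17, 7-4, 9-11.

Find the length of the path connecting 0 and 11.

Walking from 0: 0–8–16–6–9–11. Length 5.

5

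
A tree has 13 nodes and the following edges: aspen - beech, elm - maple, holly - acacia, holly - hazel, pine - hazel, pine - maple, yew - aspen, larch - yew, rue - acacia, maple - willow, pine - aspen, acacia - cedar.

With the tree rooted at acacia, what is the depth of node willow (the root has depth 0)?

5

Path from acacia to willow: acacia–holly–hazel–pine–maple–willow, which has 5 edges.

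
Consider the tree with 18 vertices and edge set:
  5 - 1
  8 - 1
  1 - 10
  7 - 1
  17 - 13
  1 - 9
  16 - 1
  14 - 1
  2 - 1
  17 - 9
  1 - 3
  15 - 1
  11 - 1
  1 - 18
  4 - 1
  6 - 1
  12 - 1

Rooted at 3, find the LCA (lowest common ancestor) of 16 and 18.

1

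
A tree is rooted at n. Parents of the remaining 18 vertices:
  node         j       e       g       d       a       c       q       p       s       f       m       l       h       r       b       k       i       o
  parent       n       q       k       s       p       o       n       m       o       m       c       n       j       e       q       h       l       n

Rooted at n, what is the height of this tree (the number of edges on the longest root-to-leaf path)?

5

The longest root-to-leaf path is n-o-c-m-p-a (5 edges).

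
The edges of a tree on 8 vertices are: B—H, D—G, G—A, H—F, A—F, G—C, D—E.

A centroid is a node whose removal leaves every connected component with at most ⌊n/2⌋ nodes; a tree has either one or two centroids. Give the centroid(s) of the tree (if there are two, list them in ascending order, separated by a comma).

A, G

Delete G: the remaining components have sizes 4, 2, 1. Max 4 ≤ 4, so G is a centroid.
Its neighbour A also leaves a largest component of size 4, so both are centroids.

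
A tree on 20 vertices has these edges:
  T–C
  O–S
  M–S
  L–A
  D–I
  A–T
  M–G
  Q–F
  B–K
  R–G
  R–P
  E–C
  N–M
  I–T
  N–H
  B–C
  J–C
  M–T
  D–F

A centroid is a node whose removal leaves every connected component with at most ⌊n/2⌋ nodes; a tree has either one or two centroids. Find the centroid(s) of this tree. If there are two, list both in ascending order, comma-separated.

T

Delete T: the remaining components have sizes 8, 5, 4, 2. Max 8 ≤ 10, so T is a centroid.
No neighbour of T does as well, so T is the unique centroid.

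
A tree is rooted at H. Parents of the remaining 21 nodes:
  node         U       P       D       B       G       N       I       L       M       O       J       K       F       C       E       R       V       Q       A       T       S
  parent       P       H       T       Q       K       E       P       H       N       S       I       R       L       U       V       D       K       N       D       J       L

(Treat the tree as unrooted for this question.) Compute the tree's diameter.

BFS from O reaches B last, at distance 15; BFS from B confirms no node is farther.
Path: O – S – L – H – P – I – J – T – D – R – K – V – E – N – Q – B.

15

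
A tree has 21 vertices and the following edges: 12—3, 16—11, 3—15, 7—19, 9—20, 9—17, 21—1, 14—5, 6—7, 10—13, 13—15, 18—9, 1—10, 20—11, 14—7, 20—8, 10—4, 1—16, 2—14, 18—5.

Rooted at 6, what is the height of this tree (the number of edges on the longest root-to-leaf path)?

14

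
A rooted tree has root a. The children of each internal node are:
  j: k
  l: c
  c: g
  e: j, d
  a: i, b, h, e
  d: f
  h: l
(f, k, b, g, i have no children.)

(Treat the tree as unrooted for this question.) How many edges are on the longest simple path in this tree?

7

A longest path is g–c–l–h–a–e–j–k, with 7 edges.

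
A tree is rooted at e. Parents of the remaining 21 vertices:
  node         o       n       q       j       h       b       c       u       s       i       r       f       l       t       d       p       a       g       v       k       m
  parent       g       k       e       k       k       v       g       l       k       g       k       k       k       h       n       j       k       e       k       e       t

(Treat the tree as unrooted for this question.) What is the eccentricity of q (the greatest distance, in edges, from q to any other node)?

5

The node farthest from q is m, via q–e–k–h–t–m — 5 edges.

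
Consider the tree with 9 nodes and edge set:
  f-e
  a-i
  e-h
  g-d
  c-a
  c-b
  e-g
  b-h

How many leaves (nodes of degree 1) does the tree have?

3

Exactly 3 nodes have a single neighbour: d, f, i.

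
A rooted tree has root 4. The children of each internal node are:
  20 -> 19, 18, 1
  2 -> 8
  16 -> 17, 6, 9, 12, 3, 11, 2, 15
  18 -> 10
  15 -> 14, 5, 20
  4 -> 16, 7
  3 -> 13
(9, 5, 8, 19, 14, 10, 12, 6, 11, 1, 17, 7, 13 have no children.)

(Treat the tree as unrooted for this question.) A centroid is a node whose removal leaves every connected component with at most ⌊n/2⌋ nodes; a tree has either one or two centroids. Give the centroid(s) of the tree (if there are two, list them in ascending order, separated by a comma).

Removing 16 splits the tree into components of sizes 8, 2, 2, 2, 1, 1, 1, 1, 1; the largest is 8 ≤ ⌊20/2⌋ = 10.
No neighbour of 16 does as well, so 16 is the unique centroid.

16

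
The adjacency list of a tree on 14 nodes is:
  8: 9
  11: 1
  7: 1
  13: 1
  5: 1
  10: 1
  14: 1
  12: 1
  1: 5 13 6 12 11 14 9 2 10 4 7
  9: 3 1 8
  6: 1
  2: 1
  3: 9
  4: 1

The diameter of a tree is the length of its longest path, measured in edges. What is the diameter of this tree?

3

A longest path is 3-9-1-12, with 3 edges.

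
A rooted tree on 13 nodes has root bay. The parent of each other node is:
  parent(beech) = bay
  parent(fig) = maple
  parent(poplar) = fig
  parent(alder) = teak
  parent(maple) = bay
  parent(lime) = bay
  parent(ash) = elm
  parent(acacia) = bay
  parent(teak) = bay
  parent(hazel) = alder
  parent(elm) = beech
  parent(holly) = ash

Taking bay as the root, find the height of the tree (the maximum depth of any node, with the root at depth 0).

4

A deepest node is holly, reached by bay → beech → elm → ash → holly.
That path has 4 edges, so the height is 4.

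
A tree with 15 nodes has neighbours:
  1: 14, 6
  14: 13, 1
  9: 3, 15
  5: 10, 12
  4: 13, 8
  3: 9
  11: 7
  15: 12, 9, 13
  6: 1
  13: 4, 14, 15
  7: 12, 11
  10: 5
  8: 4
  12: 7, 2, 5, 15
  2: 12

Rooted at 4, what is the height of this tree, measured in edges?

5

The longest root-to-leaf path is 4-13-15-12-5-10 (5 edges).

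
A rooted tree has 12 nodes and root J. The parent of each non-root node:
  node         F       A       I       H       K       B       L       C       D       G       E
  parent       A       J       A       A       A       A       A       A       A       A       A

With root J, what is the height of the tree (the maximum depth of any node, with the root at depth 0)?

2

The longest root-to-leaf path is J – A – L (2 edges).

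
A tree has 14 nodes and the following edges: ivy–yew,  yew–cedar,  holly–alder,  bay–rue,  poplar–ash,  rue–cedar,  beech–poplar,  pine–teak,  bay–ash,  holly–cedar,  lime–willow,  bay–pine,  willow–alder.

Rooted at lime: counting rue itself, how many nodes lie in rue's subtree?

rue's subtree: {rue, bay, ash, pine, poplar, teak, beech}, size 7.

7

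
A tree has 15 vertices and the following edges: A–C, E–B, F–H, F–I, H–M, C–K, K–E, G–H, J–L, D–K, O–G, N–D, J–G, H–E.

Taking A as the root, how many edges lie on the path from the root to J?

6

Path from A to J: A → C → K → E → H → G → J, which has 6 edges.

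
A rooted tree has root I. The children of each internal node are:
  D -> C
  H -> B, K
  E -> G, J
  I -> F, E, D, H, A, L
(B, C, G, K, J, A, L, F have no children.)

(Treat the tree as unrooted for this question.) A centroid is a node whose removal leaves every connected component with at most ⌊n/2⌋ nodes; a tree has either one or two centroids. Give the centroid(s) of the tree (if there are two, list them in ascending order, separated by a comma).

If I is removed the pieces have sizes 3, 3, 2, 1, 1, 1, all ≤ ⌊12/2⌋ = 6.
No neighbour of I does as well, so I is the unique centroid.

I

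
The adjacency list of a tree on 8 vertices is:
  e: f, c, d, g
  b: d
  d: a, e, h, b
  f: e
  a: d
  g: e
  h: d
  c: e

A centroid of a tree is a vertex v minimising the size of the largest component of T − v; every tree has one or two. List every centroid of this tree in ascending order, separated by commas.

Delete d: the remaining components have sizes 4, 1, 1, 1. Max 4 ≤ 4, so d is a centroid.
Its neighbour e also leaves a largest component of size 4, so both are centroids.

d, e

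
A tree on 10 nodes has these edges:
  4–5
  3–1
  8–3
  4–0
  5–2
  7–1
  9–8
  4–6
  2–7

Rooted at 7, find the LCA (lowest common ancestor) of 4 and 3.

7

4's ancestor chain is 4, 5, 2, 7 and 3's is 3, 1, 7; they first meet at 7.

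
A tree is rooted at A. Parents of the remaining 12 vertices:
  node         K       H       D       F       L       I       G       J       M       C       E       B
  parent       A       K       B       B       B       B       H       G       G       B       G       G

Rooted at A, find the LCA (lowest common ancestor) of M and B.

Ancestors of M (toward the root): M, G, H, K, A.
Ancestors of B: B, G, H, K, A.
The deepest node appearing in both lists is G.

G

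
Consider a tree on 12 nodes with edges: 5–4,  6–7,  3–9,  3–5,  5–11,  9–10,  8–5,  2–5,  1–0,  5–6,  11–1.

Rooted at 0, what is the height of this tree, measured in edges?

6

10 sits deepest: 0 – 1 – 11 – 5 – 3 – 9 – 10 — 6 edges from the root.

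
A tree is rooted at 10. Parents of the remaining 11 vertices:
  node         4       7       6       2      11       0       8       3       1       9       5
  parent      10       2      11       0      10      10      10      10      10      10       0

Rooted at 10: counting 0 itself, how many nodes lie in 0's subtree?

4

Descendants of 0 (including itself): 0, 5, 2, 7. That's 4.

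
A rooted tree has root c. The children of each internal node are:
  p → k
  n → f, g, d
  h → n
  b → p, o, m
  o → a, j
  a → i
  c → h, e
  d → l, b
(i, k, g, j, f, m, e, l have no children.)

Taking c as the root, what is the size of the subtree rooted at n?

Descendants of n (including itself): n, d, f, g, b, l, o, m, p, j, a, k, i. That's 13.

13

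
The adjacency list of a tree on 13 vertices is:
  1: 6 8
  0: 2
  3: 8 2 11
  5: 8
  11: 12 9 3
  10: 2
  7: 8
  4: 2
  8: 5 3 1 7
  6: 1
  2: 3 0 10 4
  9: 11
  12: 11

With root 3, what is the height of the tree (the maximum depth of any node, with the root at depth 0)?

3

The longest root-to-leaf path is 3–8–1–6 (3 edges).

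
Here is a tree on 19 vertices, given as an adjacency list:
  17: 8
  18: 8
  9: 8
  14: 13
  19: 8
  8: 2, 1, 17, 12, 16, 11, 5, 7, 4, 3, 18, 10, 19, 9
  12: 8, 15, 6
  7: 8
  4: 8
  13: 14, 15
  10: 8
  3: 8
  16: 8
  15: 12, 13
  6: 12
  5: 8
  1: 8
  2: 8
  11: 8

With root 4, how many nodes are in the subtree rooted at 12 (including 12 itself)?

12's subtree: {12, 6, 15, 13, 14}, size 5.

5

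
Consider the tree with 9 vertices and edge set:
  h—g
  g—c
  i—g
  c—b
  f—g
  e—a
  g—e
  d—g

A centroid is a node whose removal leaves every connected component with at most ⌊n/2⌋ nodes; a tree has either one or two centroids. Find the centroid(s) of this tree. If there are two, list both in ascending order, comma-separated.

g

Removing g splits the tree into components of sizes 2, 2, 1, 1, 1, 1; the largest is 2 ≤ ⌊9/2⌋ = 4.
Every other node leaves some component of size > 4, so the centroid is unique.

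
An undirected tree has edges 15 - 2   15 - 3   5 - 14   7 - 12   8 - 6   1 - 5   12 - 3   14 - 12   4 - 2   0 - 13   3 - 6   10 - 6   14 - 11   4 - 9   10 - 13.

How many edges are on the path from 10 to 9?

Walking from 10: 10 - 6 - 3 - 15 - 2 - 4 - 9. Length 6.

6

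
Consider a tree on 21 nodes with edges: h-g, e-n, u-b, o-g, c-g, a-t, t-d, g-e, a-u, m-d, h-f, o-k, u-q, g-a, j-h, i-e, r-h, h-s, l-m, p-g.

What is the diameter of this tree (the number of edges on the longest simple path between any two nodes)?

7

A longest path is l - m - d - t - a - g - h - s, with 7 edges.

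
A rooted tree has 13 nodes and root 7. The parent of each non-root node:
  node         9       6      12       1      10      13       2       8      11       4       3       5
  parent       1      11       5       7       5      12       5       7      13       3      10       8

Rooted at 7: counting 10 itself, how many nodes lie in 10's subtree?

Descendants of 10 (including itself): 10, 3, 4. That's 3.

3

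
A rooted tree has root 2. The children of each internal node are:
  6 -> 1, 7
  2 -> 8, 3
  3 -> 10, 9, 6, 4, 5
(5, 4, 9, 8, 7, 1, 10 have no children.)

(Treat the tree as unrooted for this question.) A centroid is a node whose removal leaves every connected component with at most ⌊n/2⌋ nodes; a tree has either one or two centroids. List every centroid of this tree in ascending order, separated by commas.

3

Delete 3: the remaining components have sizes 3, 2, 1, 1, 1, 1. Max 3 ≤ 5, so 3 is a centroid.
No neighbour of 3 does as well, so 3 is the unique centroid.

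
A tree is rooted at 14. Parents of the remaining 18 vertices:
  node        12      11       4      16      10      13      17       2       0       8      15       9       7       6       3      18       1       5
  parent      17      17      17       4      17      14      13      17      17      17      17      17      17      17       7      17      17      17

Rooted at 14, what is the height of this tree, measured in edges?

4

A deepest node is 16, reached by 14–13–17–4–16.
That path has 4 edges, so the height is 4.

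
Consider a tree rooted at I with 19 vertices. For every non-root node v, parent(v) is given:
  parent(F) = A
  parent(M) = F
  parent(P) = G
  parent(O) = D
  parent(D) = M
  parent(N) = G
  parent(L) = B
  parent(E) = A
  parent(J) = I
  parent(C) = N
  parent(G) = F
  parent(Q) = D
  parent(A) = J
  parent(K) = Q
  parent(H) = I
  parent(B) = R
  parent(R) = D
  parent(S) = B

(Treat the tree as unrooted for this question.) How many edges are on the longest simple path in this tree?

9

Starting from H, a farthest node is S at distance 9.
One longest path: H-I-J-A-F-M-D-R-B-S.
So the diameter is 9.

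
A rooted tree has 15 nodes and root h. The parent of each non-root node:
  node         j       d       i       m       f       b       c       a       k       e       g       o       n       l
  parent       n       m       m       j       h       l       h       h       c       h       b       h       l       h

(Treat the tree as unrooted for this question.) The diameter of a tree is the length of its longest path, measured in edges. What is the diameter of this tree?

7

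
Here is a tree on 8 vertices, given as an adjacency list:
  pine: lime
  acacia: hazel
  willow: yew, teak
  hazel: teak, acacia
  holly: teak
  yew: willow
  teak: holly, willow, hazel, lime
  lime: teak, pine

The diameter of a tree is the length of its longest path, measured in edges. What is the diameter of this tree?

4

A longest path is acacia - hazel - teak - lime - pine, with 4 edges.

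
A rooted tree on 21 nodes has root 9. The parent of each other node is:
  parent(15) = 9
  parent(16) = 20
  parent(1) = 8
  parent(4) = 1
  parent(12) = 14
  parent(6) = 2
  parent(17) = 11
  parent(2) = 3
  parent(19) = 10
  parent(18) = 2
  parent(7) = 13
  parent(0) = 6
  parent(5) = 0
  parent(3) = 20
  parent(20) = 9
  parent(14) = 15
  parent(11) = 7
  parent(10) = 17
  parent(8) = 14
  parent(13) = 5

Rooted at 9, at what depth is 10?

11

9 – 20 – 3 – 2 – 6 – 0 – 5 – 13 – 7 – 11 – 17 – 10 — 11 edges.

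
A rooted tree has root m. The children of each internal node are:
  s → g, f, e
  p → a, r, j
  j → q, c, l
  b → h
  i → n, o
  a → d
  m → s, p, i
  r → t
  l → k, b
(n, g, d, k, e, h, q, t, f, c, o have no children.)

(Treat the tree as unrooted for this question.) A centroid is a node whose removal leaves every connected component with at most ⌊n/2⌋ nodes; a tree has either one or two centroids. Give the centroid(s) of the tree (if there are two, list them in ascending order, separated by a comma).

Removing p splits the tree into components of sizes 8, 7, 2, 2; the largest is 8 ≤ ⌊20/2⌋ = 10.
Every other node leaves some component of size > 10, so the centroid is unique.

p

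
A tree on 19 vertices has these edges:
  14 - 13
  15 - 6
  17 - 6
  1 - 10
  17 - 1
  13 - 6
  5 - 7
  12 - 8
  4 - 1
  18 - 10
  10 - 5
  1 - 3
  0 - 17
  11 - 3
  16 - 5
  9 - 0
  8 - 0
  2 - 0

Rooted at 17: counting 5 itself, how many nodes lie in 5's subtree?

3

The subtree rooted at 5 contains: 5, 16, 7 — 3 nodes.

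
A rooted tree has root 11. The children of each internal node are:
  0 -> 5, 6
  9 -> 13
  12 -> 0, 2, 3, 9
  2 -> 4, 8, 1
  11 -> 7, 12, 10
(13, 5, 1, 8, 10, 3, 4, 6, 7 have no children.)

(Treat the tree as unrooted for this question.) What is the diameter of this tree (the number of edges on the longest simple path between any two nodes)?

Starting from 10, a farthest node is 5 at distance 4.
One longest path: 10 - 11 - 12 - 0 - 5.
So the diameter is 4.

4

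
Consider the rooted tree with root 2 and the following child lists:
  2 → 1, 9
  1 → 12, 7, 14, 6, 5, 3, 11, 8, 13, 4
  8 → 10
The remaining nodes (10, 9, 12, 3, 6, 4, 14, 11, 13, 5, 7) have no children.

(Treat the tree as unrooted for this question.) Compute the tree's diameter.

BFS from 9 reaches 10 last, at distance 4; BFS from 10 confirms no node is farther.
Path: 9 – 2 – 1 – 8 – 10.

4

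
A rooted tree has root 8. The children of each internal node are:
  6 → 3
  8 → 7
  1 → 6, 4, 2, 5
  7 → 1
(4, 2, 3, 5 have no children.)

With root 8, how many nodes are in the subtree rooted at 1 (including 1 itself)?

6

Descendants of 1 (including itself): 1, 4, 2, 6, 5, 3. That's 6.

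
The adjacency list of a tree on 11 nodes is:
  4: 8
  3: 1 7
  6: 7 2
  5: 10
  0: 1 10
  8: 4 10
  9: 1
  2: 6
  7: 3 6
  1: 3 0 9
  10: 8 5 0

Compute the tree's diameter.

Starting from 4, a farthest node is 2 at distance 8.
One longest path: 4–8–10–0–1–3–7–6–2.
So the diameter is 8.

8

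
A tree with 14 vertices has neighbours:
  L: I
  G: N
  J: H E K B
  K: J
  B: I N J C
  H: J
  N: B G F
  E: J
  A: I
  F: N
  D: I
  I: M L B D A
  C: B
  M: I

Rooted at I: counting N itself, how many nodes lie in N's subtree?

3

Descendants of N (including itself): N, G, F. That's 3.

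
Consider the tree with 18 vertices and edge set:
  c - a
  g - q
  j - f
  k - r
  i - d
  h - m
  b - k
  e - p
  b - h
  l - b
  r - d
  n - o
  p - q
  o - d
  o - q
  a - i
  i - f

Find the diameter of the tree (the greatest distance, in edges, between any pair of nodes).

9

A longest path is e–p–q–o–d–r–k–b–h–m, with 9 edges.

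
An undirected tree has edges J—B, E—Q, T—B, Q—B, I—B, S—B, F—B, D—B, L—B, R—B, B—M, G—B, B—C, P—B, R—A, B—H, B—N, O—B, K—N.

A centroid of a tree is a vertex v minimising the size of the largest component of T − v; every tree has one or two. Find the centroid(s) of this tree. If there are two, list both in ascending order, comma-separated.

B

Removing B splits the tree into components of sizes 2, 2, 2, 1, 1, 1, 1, 1, 1, 1, 1, 1, 1, 1, 1, 1; the largest is 2 ≤ ⌊20/2⌋ = 10.
Every other node leaves some component of size > 10, so the centroid is unique.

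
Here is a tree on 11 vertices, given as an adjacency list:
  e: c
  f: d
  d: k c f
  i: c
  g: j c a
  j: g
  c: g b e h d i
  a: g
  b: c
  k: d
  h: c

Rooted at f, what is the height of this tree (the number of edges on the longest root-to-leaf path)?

4

The longest root-to-leaf path is f-d-c-g-a (4 edges).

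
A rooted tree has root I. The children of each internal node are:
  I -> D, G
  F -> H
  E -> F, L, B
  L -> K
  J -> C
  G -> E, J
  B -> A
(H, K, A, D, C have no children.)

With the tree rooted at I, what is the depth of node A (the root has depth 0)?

I – G – E – B – A — 4 edges.

4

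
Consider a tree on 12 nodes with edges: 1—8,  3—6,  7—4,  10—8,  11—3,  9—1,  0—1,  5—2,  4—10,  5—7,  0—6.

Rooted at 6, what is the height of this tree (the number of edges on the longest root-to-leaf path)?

8

The longest root-to-leaf path is 6-0-1-8-10-4-7-5-2 (8 edges).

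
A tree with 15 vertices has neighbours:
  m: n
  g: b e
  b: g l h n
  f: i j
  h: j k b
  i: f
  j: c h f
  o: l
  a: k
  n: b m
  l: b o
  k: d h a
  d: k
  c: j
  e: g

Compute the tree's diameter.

6

BFS from i reaches o last, at distance 6; BFS from o confirms no node is farther.
Path: i-f-j-h-b-l-o.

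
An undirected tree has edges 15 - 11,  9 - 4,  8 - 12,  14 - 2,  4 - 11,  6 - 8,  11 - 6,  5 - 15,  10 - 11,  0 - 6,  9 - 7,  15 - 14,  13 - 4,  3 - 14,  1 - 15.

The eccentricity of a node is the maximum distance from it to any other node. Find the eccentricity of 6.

Distances from 6 peak at 4, attained at 3 (2, 7 also at distance 4).
6–11–15–14–3

4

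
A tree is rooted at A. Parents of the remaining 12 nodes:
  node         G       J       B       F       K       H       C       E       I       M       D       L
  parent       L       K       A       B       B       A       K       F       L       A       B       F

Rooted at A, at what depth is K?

2

A – B – K — 2 edges.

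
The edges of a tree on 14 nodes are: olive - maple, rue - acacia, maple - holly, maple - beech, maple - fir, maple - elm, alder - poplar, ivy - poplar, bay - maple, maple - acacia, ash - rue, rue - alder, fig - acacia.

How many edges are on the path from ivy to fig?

Walking from ivy: ivy – poplar – alder – rue – acacia – fig. Length 5.

5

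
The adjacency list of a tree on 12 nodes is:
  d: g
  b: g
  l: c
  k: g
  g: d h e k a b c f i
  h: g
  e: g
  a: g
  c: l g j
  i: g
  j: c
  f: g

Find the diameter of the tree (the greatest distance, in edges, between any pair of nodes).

3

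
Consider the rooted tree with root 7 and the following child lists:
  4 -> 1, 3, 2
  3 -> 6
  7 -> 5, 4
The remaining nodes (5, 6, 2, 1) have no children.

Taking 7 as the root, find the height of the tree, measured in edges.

3

A deepest node is 6, reached by 7 – 4 – 3 – 6.
That path has 3 edges, so the height is 3.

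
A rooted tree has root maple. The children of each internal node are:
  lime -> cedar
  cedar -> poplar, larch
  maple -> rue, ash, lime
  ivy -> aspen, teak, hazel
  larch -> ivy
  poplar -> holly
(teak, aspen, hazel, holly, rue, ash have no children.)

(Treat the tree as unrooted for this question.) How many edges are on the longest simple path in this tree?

6

BFS from ash reaches teak last, at distance 6; BFS from teak confirms no node is farther.
Path: ash–maple–lime–cedar–larch–ivy–teak.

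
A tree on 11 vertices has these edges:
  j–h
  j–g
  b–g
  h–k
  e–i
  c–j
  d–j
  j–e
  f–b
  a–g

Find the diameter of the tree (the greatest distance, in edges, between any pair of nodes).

A longest path is i - e - j - g - b - f, with 5 edges.

5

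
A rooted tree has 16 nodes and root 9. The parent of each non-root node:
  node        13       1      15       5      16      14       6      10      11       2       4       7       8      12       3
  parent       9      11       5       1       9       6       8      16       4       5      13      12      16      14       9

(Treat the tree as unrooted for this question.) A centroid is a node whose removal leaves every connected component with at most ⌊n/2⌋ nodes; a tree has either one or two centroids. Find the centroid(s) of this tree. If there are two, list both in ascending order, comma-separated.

Delete 9: the remaining components have sizes 7, 7, 1. Max 7 ≤ 8, so 9 is a centroid.
Every other node leaves some component of size > 8, so the centroid is unique.

9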